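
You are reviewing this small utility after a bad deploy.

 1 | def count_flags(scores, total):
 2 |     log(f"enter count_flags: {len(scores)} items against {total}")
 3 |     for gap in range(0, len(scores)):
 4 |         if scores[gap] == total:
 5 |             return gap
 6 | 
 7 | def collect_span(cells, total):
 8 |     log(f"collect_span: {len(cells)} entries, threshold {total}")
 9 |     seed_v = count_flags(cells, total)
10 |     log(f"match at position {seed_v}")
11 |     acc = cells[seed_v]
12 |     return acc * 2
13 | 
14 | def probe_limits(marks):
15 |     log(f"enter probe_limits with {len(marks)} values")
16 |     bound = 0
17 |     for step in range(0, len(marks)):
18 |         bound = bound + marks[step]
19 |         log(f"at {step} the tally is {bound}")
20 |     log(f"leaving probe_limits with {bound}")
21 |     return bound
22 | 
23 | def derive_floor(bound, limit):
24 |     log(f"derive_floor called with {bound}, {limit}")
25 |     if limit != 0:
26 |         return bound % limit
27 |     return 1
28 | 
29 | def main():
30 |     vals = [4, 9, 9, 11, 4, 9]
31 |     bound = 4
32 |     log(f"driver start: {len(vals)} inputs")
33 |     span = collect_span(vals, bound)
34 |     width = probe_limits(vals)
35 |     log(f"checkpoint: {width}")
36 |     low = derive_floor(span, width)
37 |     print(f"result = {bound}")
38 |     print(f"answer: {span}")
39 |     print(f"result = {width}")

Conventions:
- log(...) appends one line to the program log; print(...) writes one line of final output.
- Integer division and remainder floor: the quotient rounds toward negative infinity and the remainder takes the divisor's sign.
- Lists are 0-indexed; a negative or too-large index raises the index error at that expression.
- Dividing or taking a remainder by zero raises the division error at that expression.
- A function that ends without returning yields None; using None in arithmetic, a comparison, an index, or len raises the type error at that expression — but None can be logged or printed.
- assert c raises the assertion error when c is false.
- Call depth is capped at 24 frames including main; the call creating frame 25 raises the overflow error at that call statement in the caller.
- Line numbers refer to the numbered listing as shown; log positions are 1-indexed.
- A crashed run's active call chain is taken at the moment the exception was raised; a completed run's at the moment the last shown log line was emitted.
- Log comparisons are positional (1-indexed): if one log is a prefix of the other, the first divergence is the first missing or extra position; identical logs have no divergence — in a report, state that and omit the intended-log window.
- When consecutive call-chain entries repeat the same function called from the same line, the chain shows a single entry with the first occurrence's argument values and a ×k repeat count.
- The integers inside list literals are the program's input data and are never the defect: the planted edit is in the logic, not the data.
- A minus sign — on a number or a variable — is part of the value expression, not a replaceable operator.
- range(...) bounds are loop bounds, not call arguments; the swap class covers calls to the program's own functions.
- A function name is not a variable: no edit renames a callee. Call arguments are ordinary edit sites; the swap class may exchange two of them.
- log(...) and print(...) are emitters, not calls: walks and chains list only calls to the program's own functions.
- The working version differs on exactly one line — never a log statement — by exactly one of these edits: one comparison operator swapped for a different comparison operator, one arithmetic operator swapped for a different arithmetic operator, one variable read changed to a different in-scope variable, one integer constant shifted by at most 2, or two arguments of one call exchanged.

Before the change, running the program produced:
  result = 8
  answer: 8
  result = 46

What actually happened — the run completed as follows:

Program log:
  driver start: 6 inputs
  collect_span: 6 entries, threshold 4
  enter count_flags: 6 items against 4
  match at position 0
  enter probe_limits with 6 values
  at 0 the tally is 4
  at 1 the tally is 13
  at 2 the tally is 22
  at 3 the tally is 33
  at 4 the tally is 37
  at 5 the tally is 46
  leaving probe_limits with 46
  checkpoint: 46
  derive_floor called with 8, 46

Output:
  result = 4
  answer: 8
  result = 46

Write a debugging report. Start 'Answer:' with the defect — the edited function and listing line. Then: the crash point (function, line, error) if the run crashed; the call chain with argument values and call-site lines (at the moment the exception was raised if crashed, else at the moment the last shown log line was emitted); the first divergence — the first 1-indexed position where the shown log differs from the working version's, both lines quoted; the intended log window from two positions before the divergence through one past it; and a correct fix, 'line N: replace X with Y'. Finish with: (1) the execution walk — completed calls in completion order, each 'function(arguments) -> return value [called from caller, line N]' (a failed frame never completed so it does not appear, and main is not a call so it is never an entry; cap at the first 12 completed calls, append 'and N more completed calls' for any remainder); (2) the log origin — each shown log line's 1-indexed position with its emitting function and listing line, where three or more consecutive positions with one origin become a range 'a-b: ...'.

Answer: the defect is in main at line 37.
Core observation: Every logged value matches the working version; the printed result is what differs.
Call chain: main -> derive_floor(8, 46) (called at line 36).
First divergence: there is none — every log position agrees.
Execution walk:
  count_flags([4, 9, 9, 11, 4, 9], 4) -> 0  [called from collect_span, line 9]
  collect_span([4, 9, 9, 11, 4, 9], 4) -> 8  [called from main, line 33]
  probe_limits([4, 9, 9, 11, 4, 9]) -> 46  [called from main, line 34]
  derive_floor(8, 46) -> 8  [called from main, line 36]
Origin of each log line:
  1: from main, line 32
  2: from collect_span, line 8
  3: from count_flags, line 2
  4: from collect_span, line 10
  5: from probe_limits, line 15
  6-11: from probe_limits, line 19
  12: from probe_limits, line 20
  13: from main, line 35
  14: from derive_floor, line 24
A correct fix: line 37: replace `bound` with `low`.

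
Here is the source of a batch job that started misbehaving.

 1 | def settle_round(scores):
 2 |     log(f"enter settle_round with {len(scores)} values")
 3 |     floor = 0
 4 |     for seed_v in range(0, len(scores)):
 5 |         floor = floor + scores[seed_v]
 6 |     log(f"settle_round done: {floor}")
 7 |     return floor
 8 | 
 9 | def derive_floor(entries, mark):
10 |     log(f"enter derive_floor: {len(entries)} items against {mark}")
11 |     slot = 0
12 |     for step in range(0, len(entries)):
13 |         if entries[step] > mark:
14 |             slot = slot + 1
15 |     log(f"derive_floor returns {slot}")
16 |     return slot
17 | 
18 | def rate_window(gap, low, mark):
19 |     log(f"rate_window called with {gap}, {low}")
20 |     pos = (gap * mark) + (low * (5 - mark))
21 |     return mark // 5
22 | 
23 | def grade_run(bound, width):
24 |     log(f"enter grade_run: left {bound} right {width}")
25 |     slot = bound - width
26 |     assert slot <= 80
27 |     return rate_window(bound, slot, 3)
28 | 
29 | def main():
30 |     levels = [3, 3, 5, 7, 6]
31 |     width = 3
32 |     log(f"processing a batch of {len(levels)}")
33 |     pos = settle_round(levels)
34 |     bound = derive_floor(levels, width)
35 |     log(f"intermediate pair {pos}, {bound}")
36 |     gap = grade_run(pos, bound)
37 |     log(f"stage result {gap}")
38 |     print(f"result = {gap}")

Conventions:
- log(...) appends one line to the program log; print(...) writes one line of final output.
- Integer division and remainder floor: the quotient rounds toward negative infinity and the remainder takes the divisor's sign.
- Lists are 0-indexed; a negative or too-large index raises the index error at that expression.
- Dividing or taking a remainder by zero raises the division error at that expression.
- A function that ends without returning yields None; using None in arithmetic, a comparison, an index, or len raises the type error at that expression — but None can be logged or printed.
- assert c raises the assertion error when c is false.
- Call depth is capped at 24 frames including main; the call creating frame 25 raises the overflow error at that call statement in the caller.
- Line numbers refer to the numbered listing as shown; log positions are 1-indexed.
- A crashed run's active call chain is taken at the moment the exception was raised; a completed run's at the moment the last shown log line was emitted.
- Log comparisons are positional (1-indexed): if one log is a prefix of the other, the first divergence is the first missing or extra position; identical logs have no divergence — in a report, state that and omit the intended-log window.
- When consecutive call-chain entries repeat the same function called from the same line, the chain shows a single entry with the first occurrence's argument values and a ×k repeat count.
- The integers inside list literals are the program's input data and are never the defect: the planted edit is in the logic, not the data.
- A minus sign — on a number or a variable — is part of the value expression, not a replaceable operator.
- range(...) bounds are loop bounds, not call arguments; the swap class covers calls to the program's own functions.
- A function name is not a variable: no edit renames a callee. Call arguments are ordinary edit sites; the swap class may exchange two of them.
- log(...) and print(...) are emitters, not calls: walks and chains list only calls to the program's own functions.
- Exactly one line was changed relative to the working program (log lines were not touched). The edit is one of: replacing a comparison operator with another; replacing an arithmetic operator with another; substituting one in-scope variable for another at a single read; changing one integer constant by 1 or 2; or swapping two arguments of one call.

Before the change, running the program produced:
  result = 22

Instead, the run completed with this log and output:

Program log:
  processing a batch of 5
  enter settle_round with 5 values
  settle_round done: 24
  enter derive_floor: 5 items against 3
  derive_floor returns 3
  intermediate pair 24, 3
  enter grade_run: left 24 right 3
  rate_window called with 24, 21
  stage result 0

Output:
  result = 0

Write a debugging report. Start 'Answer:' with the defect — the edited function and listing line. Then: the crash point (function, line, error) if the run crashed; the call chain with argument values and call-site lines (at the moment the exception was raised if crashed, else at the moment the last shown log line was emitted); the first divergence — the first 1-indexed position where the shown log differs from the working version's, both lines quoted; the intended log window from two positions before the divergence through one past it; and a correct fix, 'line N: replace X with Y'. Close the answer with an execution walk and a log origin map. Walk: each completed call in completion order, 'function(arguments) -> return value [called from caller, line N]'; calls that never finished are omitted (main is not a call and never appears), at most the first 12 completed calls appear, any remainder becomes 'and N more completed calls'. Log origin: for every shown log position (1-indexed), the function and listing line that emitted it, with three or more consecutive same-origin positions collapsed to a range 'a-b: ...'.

Answer: the defect is in rate_window at line 21.
Key fact: Position 9 is the first bad log line: 'stage result 0' should read 'stage result 22'.
Call chain: main.
First divergence: position 9; shown 'stage result 0' vs intended 'stage result 22'.
Intended log window:
  7: enter grade_run: left 24 right 3
  8: rate_window called with 24, 21
  9: stage result 22
Execution walk:
  settle_round([3, 3, 5, 7, 6]) -> 24  [called from main, line 33]
  derive_floor([3, 3, 5, 7, 6], 3) -> 3  [called from main, line 34]
  rate_window(24, 21, 3) -> 0  [called from grade_run, line 27]
  grade_run(24, 3) -> 0  [called from main, line 36]
Log line origins:
  1 — main, line 32
  2 — settle_round, line 2
  3 — settle_round, line 6
  4 — derive_floor, line 10
  5 — derive_floor, line 15
  6 — main, line 35
  7 — grade_run, line 24
  8 — rate_window, line 19
  9 — main, line 37
A correct fix: line 21: replace `mark` with `pos`.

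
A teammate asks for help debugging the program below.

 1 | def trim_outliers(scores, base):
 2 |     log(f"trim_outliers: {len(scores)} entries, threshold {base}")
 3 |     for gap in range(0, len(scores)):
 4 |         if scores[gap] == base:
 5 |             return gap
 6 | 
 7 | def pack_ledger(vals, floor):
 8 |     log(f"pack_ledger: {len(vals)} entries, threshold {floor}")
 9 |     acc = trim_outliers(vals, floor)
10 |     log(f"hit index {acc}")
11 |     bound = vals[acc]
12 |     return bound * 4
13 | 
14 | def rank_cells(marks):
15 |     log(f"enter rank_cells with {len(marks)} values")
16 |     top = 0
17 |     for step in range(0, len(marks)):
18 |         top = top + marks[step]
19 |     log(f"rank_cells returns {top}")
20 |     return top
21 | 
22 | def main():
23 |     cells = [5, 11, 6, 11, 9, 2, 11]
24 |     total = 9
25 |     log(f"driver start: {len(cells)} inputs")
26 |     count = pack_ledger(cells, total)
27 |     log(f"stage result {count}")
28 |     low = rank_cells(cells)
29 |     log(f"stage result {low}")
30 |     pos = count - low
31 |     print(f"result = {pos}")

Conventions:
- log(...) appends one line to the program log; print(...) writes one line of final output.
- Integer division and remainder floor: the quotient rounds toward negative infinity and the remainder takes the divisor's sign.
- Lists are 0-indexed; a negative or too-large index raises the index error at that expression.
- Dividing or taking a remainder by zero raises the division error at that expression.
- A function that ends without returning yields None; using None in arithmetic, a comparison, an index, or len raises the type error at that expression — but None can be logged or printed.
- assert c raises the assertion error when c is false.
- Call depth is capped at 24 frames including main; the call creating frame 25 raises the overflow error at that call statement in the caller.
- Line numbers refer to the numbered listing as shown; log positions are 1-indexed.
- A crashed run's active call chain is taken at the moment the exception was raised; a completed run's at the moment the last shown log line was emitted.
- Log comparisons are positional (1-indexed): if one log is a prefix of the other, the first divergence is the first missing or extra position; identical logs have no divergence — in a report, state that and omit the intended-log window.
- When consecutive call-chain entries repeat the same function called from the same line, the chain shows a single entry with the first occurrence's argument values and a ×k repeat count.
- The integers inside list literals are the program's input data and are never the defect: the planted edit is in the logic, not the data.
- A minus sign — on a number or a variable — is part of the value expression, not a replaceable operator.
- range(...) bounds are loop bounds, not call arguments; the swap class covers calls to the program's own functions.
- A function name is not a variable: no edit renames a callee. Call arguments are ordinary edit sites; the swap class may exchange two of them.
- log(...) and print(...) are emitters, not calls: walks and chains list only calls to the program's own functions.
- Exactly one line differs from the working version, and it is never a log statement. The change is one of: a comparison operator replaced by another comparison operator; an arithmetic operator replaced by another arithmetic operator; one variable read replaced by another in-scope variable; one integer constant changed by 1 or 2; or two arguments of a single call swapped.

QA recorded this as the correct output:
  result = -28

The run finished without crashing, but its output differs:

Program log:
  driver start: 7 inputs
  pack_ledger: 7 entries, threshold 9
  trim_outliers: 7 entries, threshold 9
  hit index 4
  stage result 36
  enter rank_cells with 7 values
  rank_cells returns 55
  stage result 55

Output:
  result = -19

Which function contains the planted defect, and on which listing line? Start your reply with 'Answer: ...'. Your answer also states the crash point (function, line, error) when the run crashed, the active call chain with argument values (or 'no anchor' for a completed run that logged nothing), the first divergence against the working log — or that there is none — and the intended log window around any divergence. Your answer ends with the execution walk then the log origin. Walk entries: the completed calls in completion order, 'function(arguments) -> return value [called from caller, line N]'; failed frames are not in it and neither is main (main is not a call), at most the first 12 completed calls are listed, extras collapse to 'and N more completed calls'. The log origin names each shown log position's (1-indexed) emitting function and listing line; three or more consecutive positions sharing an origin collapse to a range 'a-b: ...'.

Answer: the defect is in pack_ledger at line 12.
Core observation: At log position 5 the runs split — shown 'stage result 36', but the working version logs 'stage result 27'.
Call chain: main.
First divergence: position 5 — shown 'stage result 36', intended 'stage result 27'.
Intended log window:
  3: trim_outliers: 7 entries, threshold 9
  4: hit index 4
  5: stage result 27
  6: enter rank_cells with 7 values
Execution walk:
  trim_outliers([5, 11, 6, 11, 9, 2, 11], 9) -> 4  [called from pack_ledger, line 9]
  pack_ledger([5, 11, 6, 11, 9, 2, 11], 9) -> 36  [called from main, line 26]
  rank_cells([5, 11, 6, 11, 9, 2, 11]) -> 55  [called from main, line 28]
Origin of each log line:
  1: logged in main at line 25
  2: logged in pack_ledger at line 8
  3: logged in trim_outliers at line 2
  4: logged in pack_ledger at line 10
  5: logged in main at line 27
  6: logged in rank_cells at line 15
  7: logged in rank_cells at line 19
  8: logged in main at line 29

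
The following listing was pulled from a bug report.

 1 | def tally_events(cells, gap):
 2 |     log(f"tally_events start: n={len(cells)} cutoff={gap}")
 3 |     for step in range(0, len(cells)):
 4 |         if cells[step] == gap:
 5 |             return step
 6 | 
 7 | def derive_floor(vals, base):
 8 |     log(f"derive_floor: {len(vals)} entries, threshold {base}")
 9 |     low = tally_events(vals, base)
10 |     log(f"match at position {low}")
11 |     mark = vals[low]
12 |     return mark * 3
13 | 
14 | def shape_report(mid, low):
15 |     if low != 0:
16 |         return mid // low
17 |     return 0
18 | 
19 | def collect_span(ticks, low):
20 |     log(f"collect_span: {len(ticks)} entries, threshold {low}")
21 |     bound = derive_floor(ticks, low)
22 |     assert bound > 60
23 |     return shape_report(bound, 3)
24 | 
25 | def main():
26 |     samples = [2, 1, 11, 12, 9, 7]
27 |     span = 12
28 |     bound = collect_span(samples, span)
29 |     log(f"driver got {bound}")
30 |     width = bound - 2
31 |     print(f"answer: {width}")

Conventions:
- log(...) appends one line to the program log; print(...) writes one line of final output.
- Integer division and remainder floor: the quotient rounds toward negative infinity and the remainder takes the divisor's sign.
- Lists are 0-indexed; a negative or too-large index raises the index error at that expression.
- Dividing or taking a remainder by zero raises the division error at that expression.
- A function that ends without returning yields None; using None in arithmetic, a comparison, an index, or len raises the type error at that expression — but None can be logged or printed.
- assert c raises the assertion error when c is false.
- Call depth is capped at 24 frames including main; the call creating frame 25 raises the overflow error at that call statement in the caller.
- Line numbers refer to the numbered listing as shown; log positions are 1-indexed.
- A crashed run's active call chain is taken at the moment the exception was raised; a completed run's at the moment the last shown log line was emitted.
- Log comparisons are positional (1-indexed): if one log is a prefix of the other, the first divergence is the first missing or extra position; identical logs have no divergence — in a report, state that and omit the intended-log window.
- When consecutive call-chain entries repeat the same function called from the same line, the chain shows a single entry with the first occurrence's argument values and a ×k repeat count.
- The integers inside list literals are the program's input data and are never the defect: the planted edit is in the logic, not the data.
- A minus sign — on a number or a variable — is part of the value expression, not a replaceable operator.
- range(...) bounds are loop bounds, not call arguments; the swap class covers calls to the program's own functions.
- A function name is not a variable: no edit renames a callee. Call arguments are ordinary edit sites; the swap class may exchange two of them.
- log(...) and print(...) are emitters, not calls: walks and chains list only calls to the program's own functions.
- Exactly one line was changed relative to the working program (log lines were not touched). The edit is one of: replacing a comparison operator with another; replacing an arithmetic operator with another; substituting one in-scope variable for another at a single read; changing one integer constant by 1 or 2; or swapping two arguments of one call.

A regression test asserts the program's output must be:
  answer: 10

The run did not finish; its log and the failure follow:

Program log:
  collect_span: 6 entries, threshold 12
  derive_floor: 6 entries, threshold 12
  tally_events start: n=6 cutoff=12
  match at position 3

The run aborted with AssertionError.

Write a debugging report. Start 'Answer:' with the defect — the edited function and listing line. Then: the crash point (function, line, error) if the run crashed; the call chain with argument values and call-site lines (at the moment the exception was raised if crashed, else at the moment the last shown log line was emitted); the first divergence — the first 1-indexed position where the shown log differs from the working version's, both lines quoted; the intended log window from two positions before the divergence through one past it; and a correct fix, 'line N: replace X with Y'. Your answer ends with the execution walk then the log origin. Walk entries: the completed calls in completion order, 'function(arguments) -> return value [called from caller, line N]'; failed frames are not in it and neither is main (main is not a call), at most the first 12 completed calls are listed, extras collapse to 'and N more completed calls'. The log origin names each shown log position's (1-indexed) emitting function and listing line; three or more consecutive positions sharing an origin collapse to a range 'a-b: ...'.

Answer: the defect is in collect_span at line 22.
Key observation: Only 4 log lines were emitted before the run died; the intended continuation was 'driver got 12'.
Crash: collect_span, line 22, AssertionError.
Call chain: main -> collect_span([2, 1, 11, 12, 9, 7], 12) (called at line 28).
First divergence: position 5; the shown log stops at 4 lines while the working version next logs 'driver got 12'.
Intended log window:
  3: tally_events start: n=6 cutoff=12
  4: match at position 3
  5: driver got 12
Execution walk:
  tally_events([2, 1, 11, 12, 9, 7], 12) -> 3  [called from derive_floor, line 9]
  derive_floor([2, 1, 11, 12, 9, 7], 12) -> 36  [called from collect_span, line 21]
Log origins:
  1: logged in collect_span at line 20
  2: logged in derive_floor at line 8
  3: logged in tally_events at line 2
  4: logged in derive_floor at line 10
A correct fix: line 22: replace `>` with `<=`.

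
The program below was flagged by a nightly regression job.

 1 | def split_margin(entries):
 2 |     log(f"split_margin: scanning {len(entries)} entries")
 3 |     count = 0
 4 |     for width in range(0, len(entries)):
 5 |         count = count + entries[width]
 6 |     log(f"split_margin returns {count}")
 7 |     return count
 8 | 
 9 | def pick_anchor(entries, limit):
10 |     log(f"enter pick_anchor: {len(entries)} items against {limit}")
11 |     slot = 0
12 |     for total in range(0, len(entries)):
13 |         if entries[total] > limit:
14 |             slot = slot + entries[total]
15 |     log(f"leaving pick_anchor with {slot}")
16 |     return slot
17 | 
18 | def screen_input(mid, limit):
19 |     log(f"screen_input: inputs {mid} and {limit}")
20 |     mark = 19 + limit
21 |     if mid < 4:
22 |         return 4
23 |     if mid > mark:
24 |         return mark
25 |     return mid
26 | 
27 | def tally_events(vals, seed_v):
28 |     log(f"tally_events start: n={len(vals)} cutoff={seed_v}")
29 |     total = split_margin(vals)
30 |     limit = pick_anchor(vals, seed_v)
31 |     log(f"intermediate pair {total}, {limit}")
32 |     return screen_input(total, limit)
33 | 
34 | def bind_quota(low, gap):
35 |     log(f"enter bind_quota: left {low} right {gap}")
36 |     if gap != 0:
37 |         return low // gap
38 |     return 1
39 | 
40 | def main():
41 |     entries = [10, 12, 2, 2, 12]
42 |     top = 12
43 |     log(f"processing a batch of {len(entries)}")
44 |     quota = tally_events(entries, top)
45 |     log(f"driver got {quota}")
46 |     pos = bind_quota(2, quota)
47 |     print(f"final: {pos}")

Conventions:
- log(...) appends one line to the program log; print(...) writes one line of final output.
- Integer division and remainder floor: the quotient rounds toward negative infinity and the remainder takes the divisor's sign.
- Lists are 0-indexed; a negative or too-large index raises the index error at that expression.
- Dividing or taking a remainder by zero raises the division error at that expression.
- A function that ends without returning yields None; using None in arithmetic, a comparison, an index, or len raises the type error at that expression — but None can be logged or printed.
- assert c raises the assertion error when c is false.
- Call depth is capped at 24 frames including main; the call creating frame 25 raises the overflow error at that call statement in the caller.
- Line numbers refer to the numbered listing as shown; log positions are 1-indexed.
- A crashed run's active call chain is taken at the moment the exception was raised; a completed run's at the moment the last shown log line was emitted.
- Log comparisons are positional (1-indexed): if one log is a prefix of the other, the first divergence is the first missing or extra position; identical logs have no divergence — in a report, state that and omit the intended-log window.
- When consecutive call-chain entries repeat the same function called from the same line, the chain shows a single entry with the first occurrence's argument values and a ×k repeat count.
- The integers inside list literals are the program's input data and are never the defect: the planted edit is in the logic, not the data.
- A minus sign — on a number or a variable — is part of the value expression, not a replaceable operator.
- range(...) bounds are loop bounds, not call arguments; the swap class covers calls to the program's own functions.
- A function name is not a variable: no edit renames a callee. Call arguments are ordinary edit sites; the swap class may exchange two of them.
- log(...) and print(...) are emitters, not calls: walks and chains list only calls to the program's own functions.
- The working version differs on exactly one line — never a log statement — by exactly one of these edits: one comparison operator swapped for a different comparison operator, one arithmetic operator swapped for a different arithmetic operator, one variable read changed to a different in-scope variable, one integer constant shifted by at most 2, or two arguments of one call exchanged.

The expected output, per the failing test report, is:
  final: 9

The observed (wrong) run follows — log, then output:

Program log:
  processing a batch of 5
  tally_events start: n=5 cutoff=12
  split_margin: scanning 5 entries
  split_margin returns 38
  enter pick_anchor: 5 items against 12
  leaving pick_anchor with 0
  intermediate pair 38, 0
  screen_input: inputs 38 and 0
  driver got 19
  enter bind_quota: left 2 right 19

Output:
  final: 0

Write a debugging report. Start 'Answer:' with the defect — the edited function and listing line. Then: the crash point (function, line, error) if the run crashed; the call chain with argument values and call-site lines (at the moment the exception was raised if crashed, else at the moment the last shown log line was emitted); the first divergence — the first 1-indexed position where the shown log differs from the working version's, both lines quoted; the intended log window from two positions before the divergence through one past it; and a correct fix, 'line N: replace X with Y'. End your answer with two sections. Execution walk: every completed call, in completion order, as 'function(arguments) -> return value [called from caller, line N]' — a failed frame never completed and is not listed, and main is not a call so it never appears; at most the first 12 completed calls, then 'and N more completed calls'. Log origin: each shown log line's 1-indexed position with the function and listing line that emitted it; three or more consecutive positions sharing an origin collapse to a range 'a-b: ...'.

Answer: the defect is in main at line 46.
Key observation: The earliest visible damage is log position 10 — 'enter bind_quota: left 2 right 19' rather than the intended 'enter bind_quota: left 19 right 2'.
Call chain: main -> bind_quota(2, 19) (called at line 46).
First divergence: at position 10 the run shows 'enter bind_quota: left 2 right 19' where the working version logs 'enter bind_quota: left 19 right 2'.
Intended log window:
  8: screen_input: inputs 38 and 0
  9: driver got 19
  10: enter bind_quota: left 19 right 2
Execution walk:
  split_margin([10, 12, 2, 2, 12]) -> 38  [called from tally_events, line 29]
  pick_anchor([10, 12, 2, 2, 12], 12) -> 0  [called from tally_events, line 30]
  screen_input(38, 0) -> 19  [called from tally_events, line 32]
  tally_events([10, 12, 2, 2, 12], 12) -> 19  [called from main, line 44]
  bind_quota(2, 19) -> 0  [called from main, line 46]
Log line origins:
  1 — main, line 43
  2 — tally_events, line 28
  3 — split_margin, line 2
  4 — split_margin, line 6
  5 — pick_anchor, line 10
  6 — pick_anchor, line 15
  7 — tally_events, line 31
  8 — screen_input, line 19
  9 — main, line 45
  10 — bind_quota, line 35
A correct fix: line 46: replace `bind_quota(2, quota)` with `bind_quota(quota, 2)`.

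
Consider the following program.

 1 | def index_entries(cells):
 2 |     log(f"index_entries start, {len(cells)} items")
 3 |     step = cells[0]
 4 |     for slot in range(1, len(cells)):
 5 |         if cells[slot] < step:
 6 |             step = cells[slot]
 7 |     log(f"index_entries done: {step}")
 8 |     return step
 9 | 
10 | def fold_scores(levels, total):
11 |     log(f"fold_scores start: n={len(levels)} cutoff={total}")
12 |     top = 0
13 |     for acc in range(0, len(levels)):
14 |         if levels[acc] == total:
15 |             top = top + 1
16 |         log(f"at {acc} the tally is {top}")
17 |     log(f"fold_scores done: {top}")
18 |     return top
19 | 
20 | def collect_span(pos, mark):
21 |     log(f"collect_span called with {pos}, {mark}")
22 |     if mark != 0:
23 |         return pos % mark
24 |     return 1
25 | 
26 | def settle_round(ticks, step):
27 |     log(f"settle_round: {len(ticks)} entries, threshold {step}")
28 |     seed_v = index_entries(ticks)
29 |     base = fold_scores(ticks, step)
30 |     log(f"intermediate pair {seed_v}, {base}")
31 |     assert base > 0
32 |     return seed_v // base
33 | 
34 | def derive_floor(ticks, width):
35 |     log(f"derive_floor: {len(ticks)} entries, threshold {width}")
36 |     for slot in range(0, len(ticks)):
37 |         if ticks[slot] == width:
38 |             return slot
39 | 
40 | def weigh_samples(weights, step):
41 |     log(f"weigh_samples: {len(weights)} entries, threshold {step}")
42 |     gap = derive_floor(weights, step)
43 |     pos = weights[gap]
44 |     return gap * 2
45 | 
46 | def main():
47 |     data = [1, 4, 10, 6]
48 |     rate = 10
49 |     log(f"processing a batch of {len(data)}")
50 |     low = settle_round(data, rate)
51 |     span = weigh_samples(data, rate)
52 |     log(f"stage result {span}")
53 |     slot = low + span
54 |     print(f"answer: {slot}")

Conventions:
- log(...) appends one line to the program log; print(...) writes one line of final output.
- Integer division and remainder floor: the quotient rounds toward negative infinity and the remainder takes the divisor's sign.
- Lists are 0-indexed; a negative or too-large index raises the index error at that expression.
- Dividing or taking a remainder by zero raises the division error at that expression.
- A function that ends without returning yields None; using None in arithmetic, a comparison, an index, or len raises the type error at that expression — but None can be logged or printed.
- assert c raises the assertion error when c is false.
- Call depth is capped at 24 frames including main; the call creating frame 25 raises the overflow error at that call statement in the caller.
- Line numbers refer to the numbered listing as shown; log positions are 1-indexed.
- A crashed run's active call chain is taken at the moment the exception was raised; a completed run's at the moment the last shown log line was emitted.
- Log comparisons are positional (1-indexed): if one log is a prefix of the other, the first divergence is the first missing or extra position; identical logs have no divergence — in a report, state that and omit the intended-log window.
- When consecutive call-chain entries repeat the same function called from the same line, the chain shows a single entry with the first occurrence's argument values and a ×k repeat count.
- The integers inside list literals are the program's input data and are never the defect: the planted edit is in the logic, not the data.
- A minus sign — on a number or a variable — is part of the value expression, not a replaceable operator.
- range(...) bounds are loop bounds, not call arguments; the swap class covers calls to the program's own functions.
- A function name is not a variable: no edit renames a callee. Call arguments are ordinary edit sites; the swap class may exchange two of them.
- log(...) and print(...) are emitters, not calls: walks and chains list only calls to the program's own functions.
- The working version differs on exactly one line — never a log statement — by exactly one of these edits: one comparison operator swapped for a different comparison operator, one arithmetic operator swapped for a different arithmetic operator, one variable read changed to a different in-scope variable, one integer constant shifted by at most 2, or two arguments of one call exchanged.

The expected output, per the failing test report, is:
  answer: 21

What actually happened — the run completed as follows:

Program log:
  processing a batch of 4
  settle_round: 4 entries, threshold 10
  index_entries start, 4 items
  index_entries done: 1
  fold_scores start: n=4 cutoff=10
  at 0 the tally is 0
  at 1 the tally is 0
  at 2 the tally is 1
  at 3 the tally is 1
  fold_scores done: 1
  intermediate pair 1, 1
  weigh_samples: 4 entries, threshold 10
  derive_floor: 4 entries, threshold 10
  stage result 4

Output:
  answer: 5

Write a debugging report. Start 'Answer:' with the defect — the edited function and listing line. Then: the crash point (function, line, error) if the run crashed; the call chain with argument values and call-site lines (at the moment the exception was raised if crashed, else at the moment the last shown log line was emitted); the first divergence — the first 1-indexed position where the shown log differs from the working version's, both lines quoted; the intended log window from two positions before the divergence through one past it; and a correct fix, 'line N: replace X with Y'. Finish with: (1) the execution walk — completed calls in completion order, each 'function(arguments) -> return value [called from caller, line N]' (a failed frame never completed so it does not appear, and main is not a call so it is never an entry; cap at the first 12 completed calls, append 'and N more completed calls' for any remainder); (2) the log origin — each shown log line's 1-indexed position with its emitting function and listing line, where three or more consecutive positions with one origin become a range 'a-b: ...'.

Answer: the defect is in weigh_samples at line 44.
The tell: At log position 14 the runs split — shown 'stage result 4', but the working version logs 'stage result 20'.
Call chain: main.
First divergence: at position 14 the run shows 'stage result 4' where the working version logs 'stage result 20'.
Intended log window:
  12: weigh_samples: 4 entries, threshold 10
  13: derive_floor: 4 entries, threshold 10
  14: stage result 20
Execution walk:
  index_entries([1, 4, 10, 6]) -> 1  [called from settle_round, line 28]
  fold_scores([1, 4, 10, 6], 10) -> 1  [called from settle_round, line 29]
  settle_round([1, 4, 10, 6], 10) -> 1  [called from main, line 50]
  derive_floor([1, 4, 10, 6], 10) -> 2  [called from weigh_samples, line 42]
  weigh_samples([1, 4, 10, 6], 10) -> 4  [called from main, line 51]
Log line origins:
  1: from main, line 49
  2: from settle_round, line 27
  3: from index_entries, line 2
  4: from index_entries, line 7
  5: from fold_scores, line 11
  6-9: from fold_scores, line 16
  10: from fold_scores, line 17
  11: from settle_round, line 30
  12: from weigh_samples, line 41
  13: from derive_floor, line 35
  14: from main, line 52
A correct fix: line 44: replace `gap` with `pos`.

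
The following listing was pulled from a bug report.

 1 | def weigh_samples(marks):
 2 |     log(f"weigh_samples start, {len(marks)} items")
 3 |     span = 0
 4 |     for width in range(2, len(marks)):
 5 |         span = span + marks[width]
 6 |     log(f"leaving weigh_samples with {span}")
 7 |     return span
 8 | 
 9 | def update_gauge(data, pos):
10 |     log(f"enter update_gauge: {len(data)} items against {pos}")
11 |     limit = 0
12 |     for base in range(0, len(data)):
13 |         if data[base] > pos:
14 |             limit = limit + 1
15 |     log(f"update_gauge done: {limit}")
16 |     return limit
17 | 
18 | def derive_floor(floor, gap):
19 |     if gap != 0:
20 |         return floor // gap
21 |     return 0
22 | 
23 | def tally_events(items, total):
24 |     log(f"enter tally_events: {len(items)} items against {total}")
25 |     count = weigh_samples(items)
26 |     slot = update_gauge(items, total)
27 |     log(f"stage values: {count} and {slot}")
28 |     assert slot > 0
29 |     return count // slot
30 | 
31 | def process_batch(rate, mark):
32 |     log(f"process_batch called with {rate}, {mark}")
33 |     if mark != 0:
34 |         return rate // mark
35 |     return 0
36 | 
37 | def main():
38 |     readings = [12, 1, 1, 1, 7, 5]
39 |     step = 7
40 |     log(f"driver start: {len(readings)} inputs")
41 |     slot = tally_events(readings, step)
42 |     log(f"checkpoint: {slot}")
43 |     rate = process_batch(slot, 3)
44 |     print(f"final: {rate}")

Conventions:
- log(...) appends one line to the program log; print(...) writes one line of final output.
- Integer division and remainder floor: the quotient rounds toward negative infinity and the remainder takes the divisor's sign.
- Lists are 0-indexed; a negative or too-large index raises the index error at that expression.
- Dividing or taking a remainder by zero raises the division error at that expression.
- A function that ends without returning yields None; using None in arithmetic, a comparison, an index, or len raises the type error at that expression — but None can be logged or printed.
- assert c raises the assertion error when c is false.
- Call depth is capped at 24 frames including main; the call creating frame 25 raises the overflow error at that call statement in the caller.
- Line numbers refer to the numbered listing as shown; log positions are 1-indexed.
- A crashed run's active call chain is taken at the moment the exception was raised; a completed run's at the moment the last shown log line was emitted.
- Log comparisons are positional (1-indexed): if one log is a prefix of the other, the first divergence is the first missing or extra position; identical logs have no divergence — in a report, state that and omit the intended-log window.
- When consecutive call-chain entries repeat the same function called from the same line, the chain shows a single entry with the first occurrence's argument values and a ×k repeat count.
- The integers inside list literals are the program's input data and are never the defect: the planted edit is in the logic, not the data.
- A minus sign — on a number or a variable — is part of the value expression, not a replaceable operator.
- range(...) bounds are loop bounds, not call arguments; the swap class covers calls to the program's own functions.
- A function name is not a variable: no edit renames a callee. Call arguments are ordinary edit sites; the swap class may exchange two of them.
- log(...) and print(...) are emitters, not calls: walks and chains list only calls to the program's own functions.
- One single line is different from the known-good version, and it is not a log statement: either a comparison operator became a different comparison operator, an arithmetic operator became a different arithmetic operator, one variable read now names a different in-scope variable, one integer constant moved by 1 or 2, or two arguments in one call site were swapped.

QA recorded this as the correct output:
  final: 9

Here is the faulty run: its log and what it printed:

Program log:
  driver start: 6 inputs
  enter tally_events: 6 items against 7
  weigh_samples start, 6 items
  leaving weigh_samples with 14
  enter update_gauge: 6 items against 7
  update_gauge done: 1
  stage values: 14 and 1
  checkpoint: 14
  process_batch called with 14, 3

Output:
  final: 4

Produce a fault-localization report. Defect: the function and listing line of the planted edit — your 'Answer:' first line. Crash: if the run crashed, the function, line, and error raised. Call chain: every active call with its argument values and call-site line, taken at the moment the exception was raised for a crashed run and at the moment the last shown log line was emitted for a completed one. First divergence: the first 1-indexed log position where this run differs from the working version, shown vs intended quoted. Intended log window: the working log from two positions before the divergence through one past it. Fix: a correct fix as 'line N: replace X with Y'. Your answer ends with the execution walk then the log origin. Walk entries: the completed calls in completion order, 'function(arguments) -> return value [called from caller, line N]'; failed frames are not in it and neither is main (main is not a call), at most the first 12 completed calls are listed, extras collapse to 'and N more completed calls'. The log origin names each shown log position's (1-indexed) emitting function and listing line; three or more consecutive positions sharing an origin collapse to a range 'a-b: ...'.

Answer: the defect is in weigh_samples at line 4.
Key fact: Everything matches until log position 4, which reads 'leaving weigh_samples with 14' in place of 'leaving weigh_samples with 27'.
Call chain: main -> process_batch(14, 3) (called at line 43).
First divergence: position 4 — the shown line 'leaving weigh_samples with 14' should read 'leaving weigh_samples with 27'.
Intended log window:
  2: enter tally_events: 6 items against 7
  3: weigh_samples start, 6 items
  4: leaving weigh_samples with 27
  5: enter update_gauge: 6 items against 7
Execution walk:
  weigh_samples([12, 1, 1, 1, 7, 5]) -> 14  [called from tally_events, line 25]
  update_gauge([12, 1, 1, 1, 7, 5], 7) -> 1  [called from tally_events, line 26]
  tally_events([12, 1, 1, 1, 7, 5], 7) -> 14  [called from main, line 41]
  process_batch(14, 3) -> 4  [called from main, line 43]
Log line origins:
  1: from main, line 40
  2: from tally_events, line 24
  3: from weigh_samples, line 2
  4: from weigh_samples, line 6
  5: from update_gauge, line 10
  6: from update_gauge, line 15
  7: from tally_events, line 27
  8: from main, line 42
  9: from process_batch, line 32
A correct fix: line 4: replace `2` with `0`.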